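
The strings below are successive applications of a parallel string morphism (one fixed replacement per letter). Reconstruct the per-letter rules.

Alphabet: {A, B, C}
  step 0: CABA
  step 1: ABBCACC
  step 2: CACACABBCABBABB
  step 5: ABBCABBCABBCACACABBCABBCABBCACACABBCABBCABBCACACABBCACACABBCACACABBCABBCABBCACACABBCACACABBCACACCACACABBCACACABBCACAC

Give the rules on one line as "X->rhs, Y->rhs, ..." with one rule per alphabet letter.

  step 1 ⇒ step 2: ABBCACC ⇒ C·AC·AC·ABB·C·ABB·ABB
    A ↦ C
    B ↦ AC
    C ↦ ABB

A->C, B->AC, C->ABB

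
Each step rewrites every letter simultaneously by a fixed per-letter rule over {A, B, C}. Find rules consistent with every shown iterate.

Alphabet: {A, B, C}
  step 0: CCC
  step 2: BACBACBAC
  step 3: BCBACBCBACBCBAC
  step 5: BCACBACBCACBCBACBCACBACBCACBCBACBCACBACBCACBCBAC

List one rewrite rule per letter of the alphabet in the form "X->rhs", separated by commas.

A->B, B->BC, C->AC

  step 2 ⇒ step 3: BACBACBAC ⇒ BC·B·AC·BC·B·AC·BC·B·AC
    A ↦ B
    B ↦ BC
    C ↦ AC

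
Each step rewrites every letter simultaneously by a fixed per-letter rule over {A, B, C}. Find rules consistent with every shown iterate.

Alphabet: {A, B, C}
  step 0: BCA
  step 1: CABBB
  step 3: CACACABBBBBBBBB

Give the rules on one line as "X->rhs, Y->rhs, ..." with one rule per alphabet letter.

  step 0 ⇒ step 1: BCA ⇒ CA·BB·B
    A ↦ B
    B ↦ CA
    C ↦ BB

A->B, B->CA, C->BB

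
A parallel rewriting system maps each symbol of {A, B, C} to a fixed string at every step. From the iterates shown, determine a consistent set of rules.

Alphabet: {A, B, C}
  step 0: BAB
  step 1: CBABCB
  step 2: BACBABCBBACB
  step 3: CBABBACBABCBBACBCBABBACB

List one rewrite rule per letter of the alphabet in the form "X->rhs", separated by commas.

A->AB, B->CB, C->BA

  step 2 ⇒ step 3: BACBABCBBACB ⇒ CB·AB·BA·CB·AB·CB·BA·CB·CB·AB·BA·CB
    A ↦ AB
    B ↦ CB
    C ↦ BA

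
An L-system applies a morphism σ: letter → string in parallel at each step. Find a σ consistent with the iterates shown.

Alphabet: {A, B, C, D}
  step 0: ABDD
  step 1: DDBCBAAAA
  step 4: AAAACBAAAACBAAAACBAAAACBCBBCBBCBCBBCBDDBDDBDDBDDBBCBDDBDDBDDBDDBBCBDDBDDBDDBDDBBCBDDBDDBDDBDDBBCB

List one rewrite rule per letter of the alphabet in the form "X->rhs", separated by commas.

  step 0 ⇒ step 1: ABDD ⇒ DDB·CB·AA·AA
    A ↦ DDB
    B ↦ CB
    D ↦ AA
    C ↦ B  (constrained at step 1)

A->DDB, B->CB, C->B, D->AA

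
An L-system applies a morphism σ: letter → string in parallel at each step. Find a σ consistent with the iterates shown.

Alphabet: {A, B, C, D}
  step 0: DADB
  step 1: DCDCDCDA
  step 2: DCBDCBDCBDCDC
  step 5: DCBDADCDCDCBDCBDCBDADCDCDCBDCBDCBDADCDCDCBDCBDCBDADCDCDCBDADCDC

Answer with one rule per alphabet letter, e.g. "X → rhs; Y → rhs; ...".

A->DC, B->DA, C->B, D->DC

  step 1 ⇒ step 2: DCDCDCDA ⇒ DC·B·DC·B·DC·B·DC·DC
    A ↦ DC
    C ↦ B
    D ↦ DC
  step 0 ⇒ step 1: DADB ⇒ DC·DC·DC·DA
    B ↦ DA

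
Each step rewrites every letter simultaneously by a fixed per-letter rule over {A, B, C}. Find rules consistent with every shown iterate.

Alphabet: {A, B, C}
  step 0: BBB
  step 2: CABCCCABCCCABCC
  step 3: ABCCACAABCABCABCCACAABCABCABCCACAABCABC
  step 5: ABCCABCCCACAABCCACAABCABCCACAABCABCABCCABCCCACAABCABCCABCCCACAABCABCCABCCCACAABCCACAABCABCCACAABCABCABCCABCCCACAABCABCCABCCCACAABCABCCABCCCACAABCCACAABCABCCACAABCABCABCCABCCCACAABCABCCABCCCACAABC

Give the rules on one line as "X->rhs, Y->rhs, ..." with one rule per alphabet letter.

  step 2 ⇒ step 3: CABCCCABCCCABCC ⇒ ABC·C·ACA·ABC·ABC·ABC·C·ACA·ABC·ABC·ABC·C·ACA·ABC·ABC
    A ↦ C
    B ↦ ACA
    C ↦ ABC

A->C, B->ACA, C->ABC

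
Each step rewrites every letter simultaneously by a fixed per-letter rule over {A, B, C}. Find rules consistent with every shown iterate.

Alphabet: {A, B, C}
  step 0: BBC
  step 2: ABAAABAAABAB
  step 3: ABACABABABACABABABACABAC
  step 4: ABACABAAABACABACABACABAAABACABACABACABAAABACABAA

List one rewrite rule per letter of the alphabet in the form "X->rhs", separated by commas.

  step 3 ⇒ step 4: ABACABABABACABABABACABAC ⇒ AB·AC·AB·AA·AB·AC·AB·AC·AB·AC·AB·AA·AB·AC·AB·AC·AB·AC·AB·AA·AB·AC·AB·AA
    A ↦ AB
    B ↦ AC
    C ↦ AA

A->AB, B->AC, C->AA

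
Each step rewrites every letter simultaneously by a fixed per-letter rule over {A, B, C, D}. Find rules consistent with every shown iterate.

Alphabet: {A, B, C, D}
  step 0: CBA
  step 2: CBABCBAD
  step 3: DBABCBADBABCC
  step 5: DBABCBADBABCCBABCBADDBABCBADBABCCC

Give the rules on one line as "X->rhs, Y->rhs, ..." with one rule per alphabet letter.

  step 2 ⇒ step 3: CBABCBAD ⇒ D·BA·BC·BA·D·BA·BC·C
    A ↦ BC
    B ↦ BA
    C ↦ D
    D ↦ C

A->BC, B->BA, C->D, D->C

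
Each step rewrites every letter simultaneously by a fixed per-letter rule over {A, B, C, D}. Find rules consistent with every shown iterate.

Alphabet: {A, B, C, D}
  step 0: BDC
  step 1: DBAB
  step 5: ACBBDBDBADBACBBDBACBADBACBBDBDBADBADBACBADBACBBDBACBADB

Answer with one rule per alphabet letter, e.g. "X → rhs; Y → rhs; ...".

  step 0 ⇒ step 1: BDC ⇒ DB·A·B
    B ↦ DB
    C ↦ B
    D ↦ A
    A ↦ ACB  (constrained at step 1)

A->ACB, B->DB, C->B, D->A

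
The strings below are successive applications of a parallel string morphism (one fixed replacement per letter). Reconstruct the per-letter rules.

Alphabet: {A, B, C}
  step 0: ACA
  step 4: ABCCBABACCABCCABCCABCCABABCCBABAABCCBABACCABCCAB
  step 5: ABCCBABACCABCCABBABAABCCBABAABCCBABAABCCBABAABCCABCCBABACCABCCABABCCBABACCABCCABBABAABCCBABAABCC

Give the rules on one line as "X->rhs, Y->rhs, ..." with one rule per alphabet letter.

  step 4 ⇒ step 5: ABCCBABACCABCCABCCABCCABABCCBABAABCCBABACCABCCAB ⇒ AB·CC·BA·BA·CC·AB·CC·AB·BA·BA·AB·CC·BA·BA·AB·CC·BA·BA·AB·CC·BA·BA·AB·CC·AB·CC·BA·BA·CC·AB·CC·AB·AB·CC·BA·BA·CC·AB·CC·AB·BA·BA·AB·CC·BA·BA·AB·CC
    A ↦ AB
    B ↦ CC
    C ↦ BA

A->AB, B->CC, C->BA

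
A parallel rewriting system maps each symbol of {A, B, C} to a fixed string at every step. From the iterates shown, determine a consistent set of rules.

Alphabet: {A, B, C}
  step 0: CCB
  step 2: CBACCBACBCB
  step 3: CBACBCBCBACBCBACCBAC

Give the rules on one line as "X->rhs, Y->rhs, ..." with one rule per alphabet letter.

  step 2 ⇒ step 3: CBACCBACBCB ⇒ CB·AC·B·CB·CB·AC·B·CB·AC·CB·AC
    A ↦ B
    B ↦ AC
    C ↦ CB

A->B, B->AC, C->CB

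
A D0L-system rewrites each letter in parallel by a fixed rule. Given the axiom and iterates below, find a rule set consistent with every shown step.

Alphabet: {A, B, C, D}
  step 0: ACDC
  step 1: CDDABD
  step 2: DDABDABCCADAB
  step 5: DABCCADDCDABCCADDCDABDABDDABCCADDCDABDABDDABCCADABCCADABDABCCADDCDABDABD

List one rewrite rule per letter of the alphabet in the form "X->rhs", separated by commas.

  step 1 ⇒ step 2: CDDABD ⇒ D·DAB·DAB·C·CA·DAB
    A ↦ C
    B ↦ CA
    C ↦ D
    D ↦ DAB

A->C, B->CA, C->D, D->DAB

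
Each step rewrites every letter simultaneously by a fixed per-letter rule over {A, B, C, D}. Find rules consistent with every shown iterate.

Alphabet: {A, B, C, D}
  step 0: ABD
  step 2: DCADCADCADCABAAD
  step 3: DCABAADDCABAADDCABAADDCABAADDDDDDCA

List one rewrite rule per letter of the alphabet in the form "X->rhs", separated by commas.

  step 2 ⇒ step 3: DCADCADCADCABAAD ⇒ DCA·BAA·D·DCA·BAA·D·DCA·BAA·D·DCA·BAA·D·DD·D·D·DCA
    A ↦ D
    B ↦ DD
    C ↦ BAA
    D ↦ DCA

A->D, B->DD, C->BAA, D->DCA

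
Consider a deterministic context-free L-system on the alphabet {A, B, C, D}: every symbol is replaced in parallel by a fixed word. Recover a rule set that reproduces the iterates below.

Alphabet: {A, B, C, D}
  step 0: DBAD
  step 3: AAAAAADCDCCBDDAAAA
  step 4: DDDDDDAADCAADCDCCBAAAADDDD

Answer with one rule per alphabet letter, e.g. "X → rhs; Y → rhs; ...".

  step 3 ⇒ step 4: AAAAAADCDCCBDDAAAA ⇒ D·D·D·D·D·D·AA·DC·AA·DC·DC·CB·AA·AA·D·D·D·D
    A ↦ D
    B ↦ CB
    C ↦ DC
    D ↦ AA

A->D, B->CB, C->DC, D->AA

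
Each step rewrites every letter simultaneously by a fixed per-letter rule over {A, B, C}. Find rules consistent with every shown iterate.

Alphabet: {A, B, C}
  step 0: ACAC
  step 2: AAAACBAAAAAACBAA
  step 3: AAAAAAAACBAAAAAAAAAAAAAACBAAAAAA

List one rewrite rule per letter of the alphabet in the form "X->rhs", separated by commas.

  step 2 ⇒ step 3: AAAACBAAAAAACBAA ⇒ AA·AA·AA·AA·CB·AA·AA·AA·AA·AA·AA·AA·CB·AA·AA·AA
    A ↦ AA
    B ↦ AA
    C ↦ CB

A->AA, B->AA, C->CB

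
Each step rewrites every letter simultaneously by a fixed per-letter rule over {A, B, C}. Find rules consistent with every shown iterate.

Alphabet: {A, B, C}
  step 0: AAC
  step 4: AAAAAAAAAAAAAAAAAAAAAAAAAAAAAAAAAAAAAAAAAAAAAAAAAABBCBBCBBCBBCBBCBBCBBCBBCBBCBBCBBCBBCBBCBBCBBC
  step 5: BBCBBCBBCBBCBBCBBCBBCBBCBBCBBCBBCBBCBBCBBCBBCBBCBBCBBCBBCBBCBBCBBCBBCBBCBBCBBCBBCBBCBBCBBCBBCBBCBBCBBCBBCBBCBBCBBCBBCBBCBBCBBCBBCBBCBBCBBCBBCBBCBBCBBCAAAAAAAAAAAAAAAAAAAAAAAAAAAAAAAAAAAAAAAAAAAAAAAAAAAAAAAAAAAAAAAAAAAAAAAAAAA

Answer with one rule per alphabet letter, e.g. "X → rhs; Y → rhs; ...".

  step 4 ⇒ step 5: AAAAAAAAAAAAAAAAAAAAAAAAAAAAAAAAAAAAAAAAAAAAAAAAAABBCBBCBBCBBCBBCBBCBBCBBCBBCBBCBBCBBCBBCBBCBBC ⇒ BBC·BBC·BBC·BBC·BBC·BBC·BBC·BBC·BBC·BBC·BBC·BBC·BBC·BBC·BBC·BBC·BBC·BBC·BBC·BBC·BBC·BBC·BBC·BBC·BBC·BBC·BBC·BBC·BBC·BBC·BBC·BBC·BBC·BBC·BBC·BBC·BBC·BBC·BBC·BBC·BBC·BBC·BBC·BBC·BBC·BBC·BBC·BBC·BBC·BBC·A·A·AAA·A·A·AAA·A·A·AAA·A·A·AAA·A·A·AAA·A·A·AAA·A·A·AAA·A·A·AAA·A·A·AAA·A·A·AAA·A·A·AAA·A·A·AAA·A·A·AAA·A·A·AAA·A·A·AAA
    A ↦ BBC
    B ↦ A
    C ↦ AAA

A->BBC, B->A, C->AAA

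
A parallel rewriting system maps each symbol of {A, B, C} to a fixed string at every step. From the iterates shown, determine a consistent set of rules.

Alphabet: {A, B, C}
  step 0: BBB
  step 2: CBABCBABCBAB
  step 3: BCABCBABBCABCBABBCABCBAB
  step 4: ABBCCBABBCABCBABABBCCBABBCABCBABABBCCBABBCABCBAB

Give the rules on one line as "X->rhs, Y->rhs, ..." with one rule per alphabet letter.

  step 3 ⇒ step 4: BCABCBABBCABCBABBCABCBAB ⇒ AB·BC·CB·AB·BC·AB·CB·AB·AB·BC·CB·AB·BC·AB·CB·AB·AB·BC·CB·AB·BC·AB·CB·AB
    A ↦ CB
    B ↦ AB
    C ↦ BC

A->CB, B->AB, C->BC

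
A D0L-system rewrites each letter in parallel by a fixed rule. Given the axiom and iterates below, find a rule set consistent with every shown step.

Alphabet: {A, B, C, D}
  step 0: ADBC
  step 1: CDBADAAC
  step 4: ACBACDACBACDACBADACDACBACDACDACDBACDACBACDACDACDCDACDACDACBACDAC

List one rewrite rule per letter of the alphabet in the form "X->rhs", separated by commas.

  step 0 ⇒ step 1: ADBC ⇒ CD·BA·DA·AC
    A ↦ CD
    B ↦ DA
    C ↦ AC
    D ↦ BA

A->CD, B->DA, C->AC, D->BA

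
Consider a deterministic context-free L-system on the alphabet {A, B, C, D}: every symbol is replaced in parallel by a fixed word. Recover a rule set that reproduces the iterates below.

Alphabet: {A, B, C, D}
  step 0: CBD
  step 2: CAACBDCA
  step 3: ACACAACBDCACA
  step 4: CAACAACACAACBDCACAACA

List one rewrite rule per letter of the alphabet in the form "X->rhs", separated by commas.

A->CA, B->CB, C->A, D->DC

  step 3 ⇒ step 4: ACACAACBDCACA ⇒ CA·A·CA·A·CA·CA·A·CB·DC·A·CA·A·CA
    A ↦ CA
    B ↦ CB
    C ↦ A
    D ↦ DC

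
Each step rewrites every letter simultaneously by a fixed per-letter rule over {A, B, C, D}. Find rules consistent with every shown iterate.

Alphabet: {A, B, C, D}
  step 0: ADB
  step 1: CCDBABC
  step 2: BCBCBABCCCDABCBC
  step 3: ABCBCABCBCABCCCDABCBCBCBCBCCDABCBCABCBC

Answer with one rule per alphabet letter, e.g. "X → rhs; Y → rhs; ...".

A->CCD, B->ABC, C->BC, D->B

  step 2 ⇒ step 3: BCBCBABCCCDABCBC ⇒ ABC·BC·ABC·BC·ABC·CCD·ABC·BC·BC·BC·B·CCD·ABC·BC·ABC·BC
    A ↦ CCD
    B ↦ ABC
    C ↦ BC
    D ↦ B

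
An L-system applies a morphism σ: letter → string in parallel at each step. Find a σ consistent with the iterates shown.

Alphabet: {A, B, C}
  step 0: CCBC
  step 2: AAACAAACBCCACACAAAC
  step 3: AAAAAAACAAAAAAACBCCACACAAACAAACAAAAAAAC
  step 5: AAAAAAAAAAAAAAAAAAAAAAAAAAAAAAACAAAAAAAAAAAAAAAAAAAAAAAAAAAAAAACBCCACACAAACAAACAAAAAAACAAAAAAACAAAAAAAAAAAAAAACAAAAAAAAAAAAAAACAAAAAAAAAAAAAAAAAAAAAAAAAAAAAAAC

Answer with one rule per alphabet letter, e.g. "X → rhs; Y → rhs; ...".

A->AA, B->BCC, C->AC

  step 2 ⇒ step 3: AAACAAACBCCACACAAAC ⇒ AA·AA·AA·AC·AA·AA·AA·AC·BCC·AC·AC·AA·AC·AA·AC·AA·AA·AA·AC
    A ↦ AA
    B ↦ BCC
    C ↦ AC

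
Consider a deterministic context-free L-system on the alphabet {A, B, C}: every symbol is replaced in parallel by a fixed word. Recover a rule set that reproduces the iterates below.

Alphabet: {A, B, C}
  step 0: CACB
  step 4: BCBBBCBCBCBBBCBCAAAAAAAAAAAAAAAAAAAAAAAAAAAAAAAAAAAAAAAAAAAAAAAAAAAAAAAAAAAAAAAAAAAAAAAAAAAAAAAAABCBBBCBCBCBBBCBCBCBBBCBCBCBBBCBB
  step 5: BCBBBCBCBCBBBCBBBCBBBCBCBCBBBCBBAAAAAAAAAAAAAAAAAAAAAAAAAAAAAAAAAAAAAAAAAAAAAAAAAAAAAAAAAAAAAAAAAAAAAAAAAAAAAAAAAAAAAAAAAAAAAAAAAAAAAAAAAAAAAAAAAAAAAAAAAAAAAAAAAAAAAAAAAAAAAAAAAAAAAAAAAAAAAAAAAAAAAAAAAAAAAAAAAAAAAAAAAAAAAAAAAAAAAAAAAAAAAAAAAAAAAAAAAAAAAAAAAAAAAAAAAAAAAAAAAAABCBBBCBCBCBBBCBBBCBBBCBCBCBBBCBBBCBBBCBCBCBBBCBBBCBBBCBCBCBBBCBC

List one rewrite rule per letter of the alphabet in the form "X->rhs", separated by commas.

A->AAA, B->BC, C->BB

  step 4 ⇒ step 5: BCBBBCBCBCBBBCBCAAAAAAAAAAAAAAAAAAAAAAAAAAAAAAAAAAAAAAAAAAAAAAAAAAAAAAAAAAAAAAAAAAAAAAAAAAAAAAAAABCBBBCBCBCBBBCBCBCBBBCBCBCBBBCBB ⇒ BC·BB·BC·BC·BC·BB·BC·BB·BC·BB·BC·BC·BC·BB·BC·BB·AAA·AAA·AAA·AAA·AAA·AAA·AAA·AAA·AAA·AAA·AAA·AAA·AAA·AAA·AAA·AAA·AAA·AAA·AAA·AAA·AAA·AAA·AAA·AAA·AAA·AAA·AAA·AAA·AAA·AAA·AAA·AAA·AAA·AAA·AAA·AAA·AAA·AAA·AAA·AAA·AAA·AAA·AAA·AAA·AAA·AAA·AAA·AAA·AAA·AAA·AAA·AAA·AAA·AAA·AAA·AAA·AAA·AAA·AAA·AAA·AAA·AAA·AAA·AAA·AAA·AAA·AAA·AAA·AAA·AAA·AAA·AAA·AAA·AAA·AAA·AAA·AAA·AAA·AAA·AAA·AAA·BC·BB·BC·BC·BC·BB·BC·BB·BC·BB·BC·BC·BC·BB·BC·BB·BC·BB·BC·BC·BC·BB·BC·BB·BC·BB·BC·BC·BC·BB·BC·BC
    A ↦ AAA
    B ↦ BC
    C ↦ BB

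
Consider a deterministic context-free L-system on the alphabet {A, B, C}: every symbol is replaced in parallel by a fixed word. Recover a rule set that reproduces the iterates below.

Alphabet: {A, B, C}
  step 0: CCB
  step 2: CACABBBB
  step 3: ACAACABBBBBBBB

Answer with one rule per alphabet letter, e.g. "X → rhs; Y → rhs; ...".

  step 2 ⇒ step 3: CACABBBB ⇒ A·CA·A·CA·BB·BB·BB·BB
    A ↦ CA
    B ↦ BB
    C ↦ A

A->CA, B->BB, C->A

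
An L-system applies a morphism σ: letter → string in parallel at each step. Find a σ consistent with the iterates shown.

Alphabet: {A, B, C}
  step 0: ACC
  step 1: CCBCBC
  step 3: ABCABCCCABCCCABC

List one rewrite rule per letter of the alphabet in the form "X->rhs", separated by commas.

A->CC, B->A, C->BC

  step 0 ⇒ step 1: ACC ⇒ CC·BC·BC
    A ↦ CC
    C ↦ BC
    B ↦ A  (constrained at step 1)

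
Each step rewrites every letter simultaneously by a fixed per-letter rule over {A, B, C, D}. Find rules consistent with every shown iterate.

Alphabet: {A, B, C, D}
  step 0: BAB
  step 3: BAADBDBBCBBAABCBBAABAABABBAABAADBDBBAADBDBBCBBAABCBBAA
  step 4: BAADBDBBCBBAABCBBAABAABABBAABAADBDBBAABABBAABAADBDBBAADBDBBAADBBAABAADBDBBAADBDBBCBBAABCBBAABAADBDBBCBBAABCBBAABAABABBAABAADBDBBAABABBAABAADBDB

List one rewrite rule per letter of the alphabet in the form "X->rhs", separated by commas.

A->DB, B->BAA, C->BAB, D->BCB

  step 3 ⇒ step 4: BAADBDBBCBBAABCBBAABAABABBAABAADBDBBAADBDBBCBBAABCBBAA ⇒ BAA·DB·DB·BCB·BAA·BCB·BAA·BAA·BAB·BAA·BAA·DB·DB·BAA·BAB·BAA·BAA·DB·DB·BAA·DB·DB·BAA·DB·BAA·BAA·DB·DB·BAA·DB·DB·BCB·BAA·BCB·BAA·BAA·DB·DB·BCB·BAA·BCB·BAA·BAA·BAB·BAA·BAA·DB·DB·BAA·BAB·BAA·BAA·DB·DB
    A ↦ DB
    B ↦ BAA
    C ↦ BAB
    D ↦ BCB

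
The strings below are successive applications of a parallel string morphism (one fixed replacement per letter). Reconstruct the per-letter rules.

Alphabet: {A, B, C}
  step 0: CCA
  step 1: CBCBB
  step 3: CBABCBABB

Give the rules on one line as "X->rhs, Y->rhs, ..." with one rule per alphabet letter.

  step 0 ⇒ step 1: CCA ⇒ CB·CB·B
    A ↦ B
    C ↦ CB
    B ↦ A  (constrained at step 1)

A->B, B->A, C->CB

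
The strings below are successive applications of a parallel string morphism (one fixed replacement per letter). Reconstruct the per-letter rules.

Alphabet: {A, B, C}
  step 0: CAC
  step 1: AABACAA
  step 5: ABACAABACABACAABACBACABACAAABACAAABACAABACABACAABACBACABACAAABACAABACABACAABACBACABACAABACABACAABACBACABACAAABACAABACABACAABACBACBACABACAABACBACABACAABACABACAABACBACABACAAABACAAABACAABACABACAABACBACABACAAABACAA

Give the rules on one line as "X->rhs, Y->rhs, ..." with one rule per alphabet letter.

A->BAC, B->A, C->AA

  step 0 ⇒ step 1: CAC ⇒ AA·BAC·AA
    A ↦ BAC
    C ↦ AA
    B ↦ A  (constrained at step 1)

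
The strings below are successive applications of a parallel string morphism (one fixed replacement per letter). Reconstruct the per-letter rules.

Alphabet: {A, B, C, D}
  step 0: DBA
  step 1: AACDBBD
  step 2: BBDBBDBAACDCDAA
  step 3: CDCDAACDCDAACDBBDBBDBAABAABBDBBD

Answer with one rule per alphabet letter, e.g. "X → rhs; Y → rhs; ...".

  step 2 ⇒ step 3: BBDBBDBAACDCDAA ⇒ CD·CD·AA·CD·CD·AA·CD·BBD·BBD·B·AA·B·AA·BBD·BBD
    A ↦ BBD
    B ↦ CD
    C ↦ B
    D ↦ AA

A->BBD, B->CD, C->B, D->AA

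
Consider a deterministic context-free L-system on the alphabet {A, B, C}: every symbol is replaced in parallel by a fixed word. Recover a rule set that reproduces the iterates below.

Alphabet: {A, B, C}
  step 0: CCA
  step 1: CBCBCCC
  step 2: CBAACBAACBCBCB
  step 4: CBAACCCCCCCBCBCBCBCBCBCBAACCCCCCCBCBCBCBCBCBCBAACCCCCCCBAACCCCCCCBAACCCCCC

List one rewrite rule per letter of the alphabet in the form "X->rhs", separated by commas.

  step 1 ⇒ step 2: CBCBCCC ⇒ CB·AA·CB·AA·CB·CB·CB
    B ↦ AA
    C ↦ CB
  step 0 ⇒ step 1: CCA ⇒ CB·CB·CCC
    A ↦ CCC

A->CCC, B->AA, C->CB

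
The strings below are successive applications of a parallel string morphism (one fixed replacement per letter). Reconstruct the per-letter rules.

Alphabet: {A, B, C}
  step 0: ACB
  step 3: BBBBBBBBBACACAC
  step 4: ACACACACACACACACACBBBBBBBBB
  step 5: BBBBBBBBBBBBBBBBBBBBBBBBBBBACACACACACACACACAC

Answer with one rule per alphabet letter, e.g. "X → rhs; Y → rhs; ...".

A->B, B->AC, C->BB

  step 4 ⇒ step 5: ACACACACACACACACACBBBBBBBBB ⇒ B·BB·B·BB·B·BB·B·BB·B·BB·B·BB·B·BB·B·BB·B·BB·AC·AC·AC·AC·AC·AC·AC·AC·AC
    A ↦ B
    B ↦ AC
    C ↦ BB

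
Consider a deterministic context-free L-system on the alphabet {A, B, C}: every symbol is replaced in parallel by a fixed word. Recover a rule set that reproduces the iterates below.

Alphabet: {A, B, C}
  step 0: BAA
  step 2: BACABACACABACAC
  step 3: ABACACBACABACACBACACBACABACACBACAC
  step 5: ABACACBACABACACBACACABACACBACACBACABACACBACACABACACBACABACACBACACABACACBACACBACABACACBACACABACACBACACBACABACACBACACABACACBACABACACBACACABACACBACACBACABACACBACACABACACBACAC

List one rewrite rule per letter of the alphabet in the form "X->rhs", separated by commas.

A->BAC, B->A, C->AC

  step 2 ⇒ step 3: BACABACACABACAC ⇒ A·BAC·AC·BAC·A·BAC·AC·BAC·AC·BAC·A·BAC·AC·BAC·AC
    A ↦ BAC
    B ↦ A
    C ↦ AC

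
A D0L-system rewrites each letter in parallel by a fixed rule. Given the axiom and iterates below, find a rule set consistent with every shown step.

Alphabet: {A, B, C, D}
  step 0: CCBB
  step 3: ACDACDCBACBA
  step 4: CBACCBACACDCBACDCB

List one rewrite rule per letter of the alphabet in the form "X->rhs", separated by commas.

  step 3 ⇒ step 4: ACDACDCBACBA ⇒ CB·A·C·CB·A·C·A·CD·CB·A·CD·CB
    A ↦ CB
    B ↦ CD
    C ↦ A
    D ↦ C

A->CB, B->CD, C->A, D->C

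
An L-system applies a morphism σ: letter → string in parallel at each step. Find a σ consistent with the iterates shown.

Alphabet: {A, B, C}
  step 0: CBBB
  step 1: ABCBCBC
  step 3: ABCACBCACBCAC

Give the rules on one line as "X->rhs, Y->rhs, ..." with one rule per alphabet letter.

  step 0 ⇒ step 1: CBBB ⇒ A·BC·BC·BC
    B ↦ BC
    C ↦ A
    A ↦ C  (constrained at step 1)

A->C, B->BC, C->A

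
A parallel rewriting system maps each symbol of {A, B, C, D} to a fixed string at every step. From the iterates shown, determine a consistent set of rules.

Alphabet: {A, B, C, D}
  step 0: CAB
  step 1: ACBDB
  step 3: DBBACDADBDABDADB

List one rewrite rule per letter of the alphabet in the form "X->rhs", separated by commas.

  step 0 ⇒ step 1: CAB ⇒ AC·B·DB
    A ↦ B
    B ↦ DB
    C ↦ AC
    D ↦ DA  (constrained at step 1)

A->B, B->DB, C->AC, D->DA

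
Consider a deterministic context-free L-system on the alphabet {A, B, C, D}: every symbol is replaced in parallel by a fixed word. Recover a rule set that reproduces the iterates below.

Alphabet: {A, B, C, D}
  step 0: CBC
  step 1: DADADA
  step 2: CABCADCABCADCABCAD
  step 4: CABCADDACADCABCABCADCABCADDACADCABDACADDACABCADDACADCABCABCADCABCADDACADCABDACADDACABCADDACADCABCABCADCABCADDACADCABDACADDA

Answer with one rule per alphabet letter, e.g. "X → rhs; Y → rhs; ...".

A->CAD, B->DA, C->DA, D->CAB

  step 1 ⇒ step 2: DADADA ⇒ CAB·CAD·CAB·CAD·CAB·CAD
    A ↦ CAD
    D ↦ CAB
  step 0 ⇒ step 1: CBC ⇒ DA·DA·DA
    B ↦ DA
  step 0 ⇒ step 1: CBC ⇒ DA·DA·DA
    C ↦ DA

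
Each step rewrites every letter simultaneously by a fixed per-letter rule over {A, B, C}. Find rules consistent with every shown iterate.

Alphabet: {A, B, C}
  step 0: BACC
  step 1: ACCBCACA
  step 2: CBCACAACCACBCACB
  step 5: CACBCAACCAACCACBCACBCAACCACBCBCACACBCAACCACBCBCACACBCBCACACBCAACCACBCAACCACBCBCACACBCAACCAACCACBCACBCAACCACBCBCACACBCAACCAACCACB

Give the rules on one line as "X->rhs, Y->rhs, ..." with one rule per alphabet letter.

  step 1 ⇒ step 2: ACCBCACA ⇒ CB·CA·CA·AC·CA·CB·CA·CB
    A ↦ CB
    B ↦ AC
    C ↦ CA

A->CB, B->AC, C->CA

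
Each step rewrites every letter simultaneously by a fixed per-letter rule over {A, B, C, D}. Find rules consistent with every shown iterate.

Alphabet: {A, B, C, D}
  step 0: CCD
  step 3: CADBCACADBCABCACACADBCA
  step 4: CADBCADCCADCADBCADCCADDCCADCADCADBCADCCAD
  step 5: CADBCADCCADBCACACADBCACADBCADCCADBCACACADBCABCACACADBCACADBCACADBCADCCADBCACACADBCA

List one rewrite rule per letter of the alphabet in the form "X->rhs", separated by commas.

  step 4 ⇒ step 5: CADBCADCCADCADBCADCCADDCCADCADCADBCADCCAD ⇒ CA·D·BCA·DC·CA·D·BCA·CA·CA·D·BCA·CA·D·BCA·DC·CA·D·BCA·CA·CA·D·BCA·BCA·CA·CA·D·BCA·CA·D·BCA·CA·D·BCA·DC·CA·D·BCA·CA·CA·D·BCA
    A ↦ D
    B ↦ DC
    C ↦ CA
    D ↦ BCA

A->D, B->DC, C->CA, D->BCA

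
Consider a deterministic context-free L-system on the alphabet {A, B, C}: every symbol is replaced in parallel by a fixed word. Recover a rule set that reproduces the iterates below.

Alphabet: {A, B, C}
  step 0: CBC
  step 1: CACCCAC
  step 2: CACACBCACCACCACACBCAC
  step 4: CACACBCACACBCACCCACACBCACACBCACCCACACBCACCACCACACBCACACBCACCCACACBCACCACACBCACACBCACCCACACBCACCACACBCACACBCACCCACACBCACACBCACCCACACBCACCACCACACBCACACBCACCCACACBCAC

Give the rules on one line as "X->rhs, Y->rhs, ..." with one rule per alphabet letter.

  step 1 ⇒ step 2: CACCCAC ⇒ CAC·ACB·CAC·CAC·CAC·ACB·CAC
    A ↦ ACB
    C ↦ CAC
  step 0 ⇒ step 1: CBC ⇒ CAC·C·CAC
    B ↦ C

A->ACB, B->C, C->CAC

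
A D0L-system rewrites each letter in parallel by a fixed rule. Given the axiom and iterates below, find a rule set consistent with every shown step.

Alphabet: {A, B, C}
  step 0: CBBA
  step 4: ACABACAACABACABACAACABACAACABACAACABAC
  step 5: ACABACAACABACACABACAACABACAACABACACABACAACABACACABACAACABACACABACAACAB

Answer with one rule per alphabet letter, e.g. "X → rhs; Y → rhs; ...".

  step 4 ⇒ step 5: ACABACAACABACABACAACABACAACABACAACABAC ⇒ AC·AB·AC·A·AC·AB·AC·AC·AB·AC·A·AC·AB·AC·A·AC·AB·AC·AC·AB·AC·A·AC·AB·AC·AC·AB·AC·A·AC·AB·AC·AC·AB·AC·A·AC·AB
    A ↦ AC
    B ↦ A
    C ↦ AB

A->AC, B->A, C->AB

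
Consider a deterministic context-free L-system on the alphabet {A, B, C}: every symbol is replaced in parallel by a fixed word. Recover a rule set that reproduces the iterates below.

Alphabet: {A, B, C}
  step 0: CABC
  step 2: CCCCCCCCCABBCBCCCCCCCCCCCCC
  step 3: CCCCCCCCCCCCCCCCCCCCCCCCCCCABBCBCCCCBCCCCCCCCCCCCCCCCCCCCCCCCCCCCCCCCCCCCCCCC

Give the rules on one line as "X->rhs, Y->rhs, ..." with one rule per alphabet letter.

A->AB, B->BC, C->CCC

  step 2 ⇒ step 3: CCCCCCCCCABBCBCCCCCCCCCCCCC ⇒ CCC·CCC·CCC·CCC·CCC·CCC·CCC·CCC·CCC·AB·BC·BC·CCC·BC·CCC·CCC·CCC·CCC·CCC·CCC·CCC·CCC·CCC·CCC·CCC·CCC·CCC
    A ↦ AB
    B ↦ BC
    C ↦ CCC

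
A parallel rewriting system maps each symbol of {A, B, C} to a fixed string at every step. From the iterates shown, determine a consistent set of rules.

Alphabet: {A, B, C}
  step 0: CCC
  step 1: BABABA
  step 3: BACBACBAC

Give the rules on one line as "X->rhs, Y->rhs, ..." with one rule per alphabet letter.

  step 0 ⇒ step 1: CCC ⇒ BA·BA·BA
    C ↦ BA
    A ↦ B  (constrained at step 1)
    B ↦ C  (constrained at step 1)

A->B, B->C, C->BA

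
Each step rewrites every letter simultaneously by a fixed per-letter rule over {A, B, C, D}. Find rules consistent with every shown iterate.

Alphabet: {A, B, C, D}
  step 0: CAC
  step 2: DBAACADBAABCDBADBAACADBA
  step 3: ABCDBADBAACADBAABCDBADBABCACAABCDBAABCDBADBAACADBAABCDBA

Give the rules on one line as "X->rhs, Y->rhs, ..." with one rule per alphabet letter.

  step 2 ⇒ step 3: DBAACADBAABCDBADBAACADBA ⇒ A·BC·DBA·DBA·ACA·DBA·A·BC·DBA·DBA·BC·ACA·A·BC·DBA·A·BC·DBA·DBA·ACA·DBA·A·BC·DBA
    A ↦ DBA
    B ↦ BC
    C ↦ ACA
    D ↦ A

A->DBA, B->BC, C->ACA, D->A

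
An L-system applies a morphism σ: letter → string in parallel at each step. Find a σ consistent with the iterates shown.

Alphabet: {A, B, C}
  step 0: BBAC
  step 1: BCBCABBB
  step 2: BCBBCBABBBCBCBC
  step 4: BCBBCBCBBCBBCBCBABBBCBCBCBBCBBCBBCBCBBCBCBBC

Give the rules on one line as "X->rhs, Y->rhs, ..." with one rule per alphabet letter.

A->ABB, B->BC, C->B

  step 1 ⇒ step 2: BCBCABBB ⇒ BC·B·BC·B·ABB·BC·BC·BC
    A ↦ ABB
    B ↦ BC
    C ↦ B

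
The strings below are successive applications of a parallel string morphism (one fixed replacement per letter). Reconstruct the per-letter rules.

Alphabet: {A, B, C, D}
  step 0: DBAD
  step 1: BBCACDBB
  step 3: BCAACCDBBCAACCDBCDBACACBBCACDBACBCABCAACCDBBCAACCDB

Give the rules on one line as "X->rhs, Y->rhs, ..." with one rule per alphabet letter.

  step 0 ⇒ step 1: DBAD ⇒ B·BCA·CDB·B
    A ↦ CDB
    B ↦ BCA
    D ↦ B
    C ↦ AC  (constrained at step 1)

A->CDB, B->BCA, C->AC, D->B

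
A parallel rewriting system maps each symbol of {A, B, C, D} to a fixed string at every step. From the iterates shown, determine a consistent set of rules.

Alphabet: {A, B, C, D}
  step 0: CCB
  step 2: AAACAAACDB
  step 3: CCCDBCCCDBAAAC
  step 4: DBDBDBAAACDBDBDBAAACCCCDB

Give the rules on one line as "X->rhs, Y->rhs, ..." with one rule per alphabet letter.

  step 3 ⇒ step 4: CCCDBCCCDBAAAC ⇒ DB·DB·DB·AAA·C·DB·DB·DB·AAA·C·C·C·C·DB
    A ↦ C
    B ↦ C
    C ↦ DB
    D ↦ AAA

A->C, B->C, C->DB, D->AAA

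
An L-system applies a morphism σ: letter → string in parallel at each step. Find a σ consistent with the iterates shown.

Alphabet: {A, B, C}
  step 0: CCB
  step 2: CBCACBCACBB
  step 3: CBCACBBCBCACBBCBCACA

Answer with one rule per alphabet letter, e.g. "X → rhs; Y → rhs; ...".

A->B, B->CA, C->CB

  step 2 ⇒ step 3: CBCACBCACBB ⇒ CB·CA·CB·B·CB·CA·CB·B·CB·CA·CA
    A ↦ B
    B ↦ CA
    C ↦ CB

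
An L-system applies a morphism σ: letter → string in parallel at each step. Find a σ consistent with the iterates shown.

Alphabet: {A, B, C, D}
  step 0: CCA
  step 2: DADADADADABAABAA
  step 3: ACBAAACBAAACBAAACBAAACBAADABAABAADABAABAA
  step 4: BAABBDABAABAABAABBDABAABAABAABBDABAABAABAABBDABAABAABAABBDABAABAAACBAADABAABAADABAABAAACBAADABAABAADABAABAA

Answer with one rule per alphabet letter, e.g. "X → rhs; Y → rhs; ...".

  step 3 ⇒ step 4: ACBAAACBAAACBAAACBAAACBAADABAABAADABAABAA ⇒ BAA·BB·DA·BAA·BAA·BAA·BB·DA·BAA·BAA·BAA·BB·DA·BAA·BAA·BAA·BB·DA·BAA·BAA·BAA·BB·DA·BAA·BAA·AC·BAA·DA·BAA·BAA·DA·BAA·BAA·AC·BAA·DA·BAA·BAA·DA·BAA·BAA
    A ↦ BAA
    B ↦ DA
    C ↦ BB
    D ↦ AC

A->BAA, B->DA, C->BB, D->AC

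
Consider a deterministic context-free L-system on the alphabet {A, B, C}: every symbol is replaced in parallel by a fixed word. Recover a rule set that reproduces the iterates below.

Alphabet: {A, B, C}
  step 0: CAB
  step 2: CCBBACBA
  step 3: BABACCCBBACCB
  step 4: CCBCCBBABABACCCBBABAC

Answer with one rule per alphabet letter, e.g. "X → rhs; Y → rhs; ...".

  step 3 ⇒ step 4: BABACCCBBACCB ⇒ C·CB·C·CB·BA·BA·BA·C·C·CB·BA·BA·C
    A ↦ CB
    B ↦ C
    C ↦ BA

A->CB, B->C, C->BA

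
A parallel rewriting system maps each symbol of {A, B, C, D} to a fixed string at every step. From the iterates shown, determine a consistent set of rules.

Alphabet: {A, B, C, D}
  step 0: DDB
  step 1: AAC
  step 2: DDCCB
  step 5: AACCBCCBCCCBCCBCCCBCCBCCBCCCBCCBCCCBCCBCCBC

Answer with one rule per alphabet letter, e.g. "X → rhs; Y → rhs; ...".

A->D, B->C, C->CCB, D->A

  step 1 ⇒ step 2: AAC ⇒ D·D·CCB
    A ↦ D
    C ↦ CCB
  step 0 ⇒ step 1: DDB ⇒ A·A·C
    B ↦ C
  step 0 ⇒ step 1: DDB ⇒ A·A·C
    D ↦ A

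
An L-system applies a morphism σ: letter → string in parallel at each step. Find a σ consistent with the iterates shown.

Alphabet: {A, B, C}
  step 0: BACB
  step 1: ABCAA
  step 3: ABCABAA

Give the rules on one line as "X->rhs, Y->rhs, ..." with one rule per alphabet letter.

  step 0 ⇒ step 1: BACB ⇒ A·B·CA·A
    A ↦ B
    B ↦ A
    C ↦ CA

A->B, B->A, C->CA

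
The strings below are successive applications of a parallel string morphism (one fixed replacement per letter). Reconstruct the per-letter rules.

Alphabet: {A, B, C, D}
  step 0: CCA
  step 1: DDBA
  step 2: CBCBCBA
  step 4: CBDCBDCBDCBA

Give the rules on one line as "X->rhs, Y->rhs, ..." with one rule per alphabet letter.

  step 1 ⇒ step 2: DDBA ⇒ CB·CB·C·BA
    A ↦ BA
    B ↦ C
    D ↦ CB
  step 0 ⇒ step 1: CCA ⇒ D·D·BA
    C ↦ D

A->BA, B->C, C->D, D->CB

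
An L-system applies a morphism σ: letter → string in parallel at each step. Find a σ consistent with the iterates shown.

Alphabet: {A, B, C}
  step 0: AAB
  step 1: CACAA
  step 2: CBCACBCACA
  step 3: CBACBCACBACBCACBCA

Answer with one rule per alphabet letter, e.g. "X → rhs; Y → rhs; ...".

A->CA, B->A, C->CB

  step 2 ⇒ step 3: CBCACBCACA ⇒ CB·A·CB·CA·CB·A·CB·CA·CB·CA
    A ↦ CA
    B ↦ A
    C ↦ CB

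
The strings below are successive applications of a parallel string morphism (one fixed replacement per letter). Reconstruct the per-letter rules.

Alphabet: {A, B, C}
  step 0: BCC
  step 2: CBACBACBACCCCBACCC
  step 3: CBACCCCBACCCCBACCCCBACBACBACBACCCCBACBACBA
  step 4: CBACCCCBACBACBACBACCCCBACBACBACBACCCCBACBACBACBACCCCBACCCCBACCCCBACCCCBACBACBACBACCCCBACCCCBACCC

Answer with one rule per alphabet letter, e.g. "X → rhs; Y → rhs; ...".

  step 3 ⇒ step 4: CBACCCCBACCCCBACCCCBACBACBACBACCCCBACBACBA ⇒ CBA·CC·C·CBA·CBA·CBA·CBA·CC·C·CBA·CBA·CBA·CBA·CC·C·CBA·CBA·CBA·CBA·CC·C·CBA·CC·C·CBA·CC·C·CBA·CC·C·CBA·CBA·CBA·CBA·CC·C·CBA·CC·C·CBA·CC·C
    A ↦ C
    B ↦ CC
    C ↦ CBA

A->C, B->CC, C->CBA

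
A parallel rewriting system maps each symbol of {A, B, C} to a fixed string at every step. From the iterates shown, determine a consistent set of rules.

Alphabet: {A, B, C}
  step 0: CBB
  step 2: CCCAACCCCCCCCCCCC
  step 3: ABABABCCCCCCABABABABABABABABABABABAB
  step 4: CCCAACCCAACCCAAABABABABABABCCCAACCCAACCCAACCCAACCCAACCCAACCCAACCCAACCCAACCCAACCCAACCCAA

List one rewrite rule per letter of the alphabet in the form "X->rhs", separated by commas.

A->CCC, B->AA, C->AB

  step 3 ⇒ step 4: ABABABCCCCCCABABABABABABABABABABABAB ⇒ CCC·AA·CCC·AA·CCC·AA·AB·AB·AB·AB·AB·AB·CCC·AA·CCC·AA·CCC·AA·CCC·AA·CCC·AA·CCC·AA·CCC·AA·CCC·AA·CCC·AA·CCC·AA·CCC·AA·CCC·AA
    A ↦ CCC
    B ↦ AA
    C ↦ AB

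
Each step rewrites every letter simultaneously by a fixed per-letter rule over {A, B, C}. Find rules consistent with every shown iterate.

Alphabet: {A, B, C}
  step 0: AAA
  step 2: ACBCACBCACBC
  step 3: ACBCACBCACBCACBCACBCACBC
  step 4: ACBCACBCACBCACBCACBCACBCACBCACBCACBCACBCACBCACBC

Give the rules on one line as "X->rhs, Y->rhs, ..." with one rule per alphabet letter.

A->AC, B->AC, C->BC

  step 3 ⇒ step 4: ACBCACBCACBCACBCACBCACBC ⇒ AC·BC·AC·BC·AC·BC·AC·BC·AC·BC·AC·BC·AC·BC·AC·BC·AC·BC·AC·BC·AC·BC·AC·BC
    A ↦ AC
    B ↦ AC
    C ↦ BC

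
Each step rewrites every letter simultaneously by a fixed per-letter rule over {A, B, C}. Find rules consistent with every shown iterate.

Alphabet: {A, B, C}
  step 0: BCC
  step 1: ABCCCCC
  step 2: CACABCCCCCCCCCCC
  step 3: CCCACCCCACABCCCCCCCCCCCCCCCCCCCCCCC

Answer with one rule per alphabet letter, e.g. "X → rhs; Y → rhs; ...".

A->CAC, B->ABC, C->CC

  step 2 ⇒ step 3: CACABCCCCCCCCCCC ⇒ CC·CAC·CC·CAC·ABC·CC·CC·CC·CC·CC·CC·CC·CC·CC·CC·CC
    A ↦ CAC
    B ↦ ABC
    C ↦ CC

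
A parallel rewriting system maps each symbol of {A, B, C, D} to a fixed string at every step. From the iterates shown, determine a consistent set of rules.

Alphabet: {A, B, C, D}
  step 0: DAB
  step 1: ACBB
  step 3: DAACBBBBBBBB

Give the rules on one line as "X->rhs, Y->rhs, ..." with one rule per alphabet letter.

  step 0 ⇒ step 1: DAB ⇒ A·C·BB
    A ↦ C
    B ↦ BB
    D ↦ A
    C ↦ DA  (constrained at step 1)

A->C, B->BB, C->DA, D->A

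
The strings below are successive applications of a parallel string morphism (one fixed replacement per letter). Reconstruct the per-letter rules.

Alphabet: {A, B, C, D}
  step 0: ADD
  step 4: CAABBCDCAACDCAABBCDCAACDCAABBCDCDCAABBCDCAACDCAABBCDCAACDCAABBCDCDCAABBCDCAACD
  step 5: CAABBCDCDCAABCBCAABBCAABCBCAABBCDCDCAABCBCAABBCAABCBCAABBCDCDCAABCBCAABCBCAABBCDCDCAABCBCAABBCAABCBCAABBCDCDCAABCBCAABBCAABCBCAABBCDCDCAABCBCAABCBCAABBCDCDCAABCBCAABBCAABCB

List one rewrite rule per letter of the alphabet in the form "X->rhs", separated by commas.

A->B, B->CD, C->CAA, D->BCB

  step 4 ⇒ step 5: CAABBCDCAACDCAABBCDCAACDCAABBCDCDCAABBCDCAACDCAABBCDCAACDCAABBCDCDCAABBCDCAACD ⇒ CAA·B·B·CD·CD·CAA·BCB·CAA·B·B·CAA·BCB·CAA·B·B·CD·CD·CAA·BCB·CAA·B·B·CAA·BCB·CAA·B·B·CD·CD·CAA·BCB·CAA·BCB·CAA·B·B·CD·CD·CAA·BCB·CAA·B·B·CAA·BCB·CAA·B·B·CD·CD·CAA·BCB·CAA·B·B·CAA·BCB·CAA·B·B·CD·CD·CAA·BCB·CAA·BCB·CAA·B·B·CD·CD·CAA·BCB·CAA·B·B·CAA·BCB
    A ↦ B
    B ↦ CD
    C ↦ CAA
    D ↦ BCB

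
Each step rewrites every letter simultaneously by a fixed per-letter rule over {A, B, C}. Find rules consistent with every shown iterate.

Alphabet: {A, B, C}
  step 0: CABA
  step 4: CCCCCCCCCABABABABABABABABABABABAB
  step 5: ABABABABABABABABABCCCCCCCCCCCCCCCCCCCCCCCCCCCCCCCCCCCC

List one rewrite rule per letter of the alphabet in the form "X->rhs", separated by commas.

A->C, B->CC, C->AB

  step 4 ⇒ step 5: CCCCCCCCCABABABABABABABABABABABAB ⇒ AB·AB·AB·AB·AB·AB·AB·AB·AB·C·CC·C·CC·C·CC·C·CC·C·CC·C·CC·C·CC·C·CC·C·CC·C·CC·C·CC·C·CC
    A ↦ C
    B ↦ CC
    C ↦ AB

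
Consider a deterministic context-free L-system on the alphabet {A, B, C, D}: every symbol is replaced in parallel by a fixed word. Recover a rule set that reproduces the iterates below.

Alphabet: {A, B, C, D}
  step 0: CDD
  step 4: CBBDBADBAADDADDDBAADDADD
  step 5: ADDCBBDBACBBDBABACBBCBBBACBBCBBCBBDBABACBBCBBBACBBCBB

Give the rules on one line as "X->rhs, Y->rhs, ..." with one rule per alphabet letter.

A->BA, B->D, C->A, D->CBB

  step 4 ⇒ step 5: CBBDBADBAADDADDDBAADDADD ⇒ A·D·D·CBB·D·BA·CBB·D·BA·BA·CBB·CBB·BA·CBB·CBB·CBB·D·BA·BA·CBB·CBB·BA·CBB·CBB
    A ↦ BA
    B ↦ D
    C ↦ A
    D ↦ CBB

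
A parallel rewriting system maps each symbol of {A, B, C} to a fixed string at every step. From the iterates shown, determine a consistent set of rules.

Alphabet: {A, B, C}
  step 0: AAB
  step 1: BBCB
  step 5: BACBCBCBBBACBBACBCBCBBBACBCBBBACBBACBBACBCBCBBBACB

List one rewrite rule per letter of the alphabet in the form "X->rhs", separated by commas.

  step 0 ⇒ step 1: AAB ⇒ B·B·CB
    A ↦ B
    B ↦ CB
    C ↦ BA  (constrained at step 1)

A->B, B->CB, C->BA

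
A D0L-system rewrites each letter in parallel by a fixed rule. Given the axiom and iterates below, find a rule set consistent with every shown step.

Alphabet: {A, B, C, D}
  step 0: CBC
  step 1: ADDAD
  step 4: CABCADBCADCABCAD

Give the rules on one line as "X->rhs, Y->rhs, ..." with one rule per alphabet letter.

A->B, B->D, C->AD, D->CA

  step 0 ⇒ step 1: CBC ⇒ AD·D·AD
    B ↦ D
    C ↦ AD
    A ↦ B  (constrained at step 1)
    D ↦ CA  (constrained at step 1)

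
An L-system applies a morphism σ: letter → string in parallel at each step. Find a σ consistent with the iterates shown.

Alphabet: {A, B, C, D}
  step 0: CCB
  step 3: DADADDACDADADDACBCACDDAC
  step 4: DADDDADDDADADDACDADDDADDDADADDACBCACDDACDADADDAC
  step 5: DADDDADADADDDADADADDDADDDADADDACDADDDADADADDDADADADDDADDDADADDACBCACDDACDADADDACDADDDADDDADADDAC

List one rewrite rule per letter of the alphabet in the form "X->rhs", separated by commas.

A->DD, B->BC, C->AC, D->DA

  step 4 ⇒ step 5: DADDDADDDADADDACDADDDADDDADADDACBCACDDACDADADDAC ⇒ DA·DD·DA·DA·DA·DD·DA·DA·DA·DD·DA·DD·DA·DA·DD·AC·DA·DD·DA·DA·DA·DD·DA·DA·DA·DD·DA·DD·DA·DA·DD·AC·BC·AC·DD·AC·DA·DA·DD·AC·DA·DD·DA·DD·DA·DA·DD·AC
    A ↦ DD
    B ↦ BC
    C ↦ AC
    D ↦ DA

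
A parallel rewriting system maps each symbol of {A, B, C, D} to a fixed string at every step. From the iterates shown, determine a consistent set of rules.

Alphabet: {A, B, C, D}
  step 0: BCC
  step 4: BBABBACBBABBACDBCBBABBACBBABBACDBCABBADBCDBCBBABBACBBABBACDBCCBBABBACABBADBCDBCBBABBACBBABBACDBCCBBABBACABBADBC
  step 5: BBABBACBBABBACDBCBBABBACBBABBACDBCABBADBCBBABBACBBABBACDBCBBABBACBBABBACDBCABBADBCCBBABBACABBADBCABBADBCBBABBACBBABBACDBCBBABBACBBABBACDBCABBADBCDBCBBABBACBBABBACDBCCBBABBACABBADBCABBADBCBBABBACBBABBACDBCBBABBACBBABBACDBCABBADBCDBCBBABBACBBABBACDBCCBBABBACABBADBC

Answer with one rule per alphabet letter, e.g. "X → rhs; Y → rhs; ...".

  step 4 ⇒ step 5: BBABBACBBABBACDBCBBABBACBBABBACDBCABBADBCDBCBBABBACBBABBACDBCCBBABBACABBADBCDBCBBABBACBBABBACDBCCBBABBACABBADBC ⇒ BBA·BBA·C·BBA·BBA·C·DBC·BBA·BBA·C·BBA·BBA·C·DBC·A·BBA·DBC·BBA·BBA·C·BBA·BBA·C·DBC·BBA·BBA·C·BBA·BBA·C·DBC·A·BBA·DBC·C·BBA·BBA·C·A·BBA·DBC·A·BBA·DBC·BBA·BBA·C·BBA·BBA·C·DBC·BBA·BBA·C·BBA·BBA·C·DBC·A·BBA·DBC·DBC·BBA·BBA·C·BBA·BBA·C·DBC·C·BBA·BBA·C·A·BBA·DBC·A·BBA·DBC·BBA·BBA·C·BBA·BBA·C·DBC·BBA·BBA·C·BBA·BBA·C·DBC·A·BBA·DBC·DBC·BBA·BBA·C·BBA·BBA·C·DBC·C·BBA·BBA·C·A·BBA·DBC
    A ↦ C
    B ↦ BBA
    C ↦ DBC
    D ↦ A

A->C, B->BBA, C->DBC, D->A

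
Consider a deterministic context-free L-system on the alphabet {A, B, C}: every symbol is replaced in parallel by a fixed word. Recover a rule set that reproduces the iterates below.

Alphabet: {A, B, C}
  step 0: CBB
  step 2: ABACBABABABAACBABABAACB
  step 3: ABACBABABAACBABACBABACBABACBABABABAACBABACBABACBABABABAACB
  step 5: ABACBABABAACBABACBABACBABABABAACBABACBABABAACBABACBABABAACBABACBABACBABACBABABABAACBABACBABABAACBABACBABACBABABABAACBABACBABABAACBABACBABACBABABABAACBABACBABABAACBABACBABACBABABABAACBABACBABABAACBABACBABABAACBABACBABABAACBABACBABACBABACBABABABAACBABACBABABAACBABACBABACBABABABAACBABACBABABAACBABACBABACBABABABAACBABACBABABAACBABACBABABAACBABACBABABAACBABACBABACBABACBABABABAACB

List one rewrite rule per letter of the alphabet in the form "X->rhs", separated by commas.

A->AB, B->ACB, C->ABA

  step 2 ⇒ step 3: ABACBABABABAACBABABAACB ⇒ AB·ACB·AB·ABA·ACB·AB·ACB·AB·ACB·AB·ACB·AB·AB·ABA·ACB·AB·ACB·AB·ACB·AB·AB·ABA·ACB
    A ↦ AB
    B ↦ ACB
    C ↦ ABA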